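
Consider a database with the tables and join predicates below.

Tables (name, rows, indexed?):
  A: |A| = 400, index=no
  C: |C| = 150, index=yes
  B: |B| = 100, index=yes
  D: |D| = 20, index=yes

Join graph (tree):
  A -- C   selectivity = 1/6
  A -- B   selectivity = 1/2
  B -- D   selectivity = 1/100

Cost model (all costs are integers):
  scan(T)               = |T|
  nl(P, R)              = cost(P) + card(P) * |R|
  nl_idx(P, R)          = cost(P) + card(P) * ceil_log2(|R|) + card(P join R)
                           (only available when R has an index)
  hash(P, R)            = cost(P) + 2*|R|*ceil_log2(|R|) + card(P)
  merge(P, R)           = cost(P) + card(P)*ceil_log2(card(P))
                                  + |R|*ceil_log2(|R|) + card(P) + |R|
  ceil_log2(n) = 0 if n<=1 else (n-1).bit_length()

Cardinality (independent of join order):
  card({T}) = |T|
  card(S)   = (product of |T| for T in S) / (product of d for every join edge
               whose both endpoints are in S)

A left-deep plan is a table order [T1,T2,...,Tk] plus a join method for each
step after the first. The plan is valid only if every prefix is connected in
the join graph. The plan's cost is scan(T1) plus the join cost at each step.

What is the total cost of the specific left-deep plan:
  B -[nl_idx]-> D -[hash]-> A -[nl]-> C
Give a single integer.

step 1: scan B: cost=100, card=100
step 2: join D via nl_idx
    card(P join D) = 100*20/(100) = 20
    cost = 100 + 100*5 + 20 = 620
step 3: join A via hash
    card(P join A) = 20*400/(2) = 4000
    cost = 620 + 2*400*9 + 20 = 7840
step 4: join C via nl
    card(P join C) = 4000*150/(6) = 100000
    cost = 7840 + 4000*150 = 607840

607840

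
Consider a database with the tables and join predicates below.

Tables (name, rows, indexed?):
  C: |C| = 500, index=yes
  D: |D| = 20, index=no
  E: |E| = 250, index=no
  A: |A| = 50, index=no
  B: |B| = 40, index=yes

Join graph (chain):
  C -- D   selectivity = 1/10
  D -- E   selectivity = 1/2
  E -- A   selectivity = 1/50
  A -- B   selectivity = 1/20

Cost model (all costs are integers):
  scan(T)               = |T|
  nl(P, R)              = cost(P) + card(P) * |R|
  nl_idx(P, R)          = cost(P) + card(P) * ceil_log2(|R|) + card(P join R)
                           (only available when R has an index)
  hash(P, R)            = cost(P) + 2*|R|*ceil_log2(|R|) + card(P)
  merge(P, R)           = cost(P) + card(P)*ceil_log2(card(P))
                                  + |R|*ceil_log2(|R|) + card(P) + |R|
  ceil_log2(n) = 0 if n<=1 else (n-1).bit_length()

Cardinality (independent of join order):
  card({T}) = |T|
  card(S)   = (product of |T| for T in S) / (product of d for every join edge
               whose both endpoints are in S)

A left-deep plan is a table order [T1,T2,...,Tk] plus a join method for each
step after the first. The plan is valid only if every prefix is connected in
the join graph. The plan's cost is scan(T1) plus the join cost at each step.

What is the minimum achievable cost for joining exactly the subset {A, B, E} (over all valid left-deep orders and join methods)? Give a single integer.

Selinger DP over subsets of {A,B,E}:
  {E}: scan cost=250, card=250
  {A}: scan cost=50, card=50
  {B}: scan cost=40, card=40
  {AE}: card=250; try (A,hash)→1100, (E,merge)→2650, (A,merge)→2850, (E,hash)→4100, (E,nl)→12550, (A,nl)→12750; best=1100 via (A,hash)
  {AB}: card=100; try (B,nl_idx)→450, (B,hash)→580, (A,merge)→670, (B,merge)→680, (A,hash)→680, (A,nl)→2040 …(+1); best=450 via (B,nl_idx)
  {ABE}: card=500; try (B,hash)→1830, (B,nl_idx)→3100, (E,merge)→3500, (B,merge)→3630, (E,hash)→4550, (B,nl)→11100 …(+1); best=1830 via (B,hash)

1830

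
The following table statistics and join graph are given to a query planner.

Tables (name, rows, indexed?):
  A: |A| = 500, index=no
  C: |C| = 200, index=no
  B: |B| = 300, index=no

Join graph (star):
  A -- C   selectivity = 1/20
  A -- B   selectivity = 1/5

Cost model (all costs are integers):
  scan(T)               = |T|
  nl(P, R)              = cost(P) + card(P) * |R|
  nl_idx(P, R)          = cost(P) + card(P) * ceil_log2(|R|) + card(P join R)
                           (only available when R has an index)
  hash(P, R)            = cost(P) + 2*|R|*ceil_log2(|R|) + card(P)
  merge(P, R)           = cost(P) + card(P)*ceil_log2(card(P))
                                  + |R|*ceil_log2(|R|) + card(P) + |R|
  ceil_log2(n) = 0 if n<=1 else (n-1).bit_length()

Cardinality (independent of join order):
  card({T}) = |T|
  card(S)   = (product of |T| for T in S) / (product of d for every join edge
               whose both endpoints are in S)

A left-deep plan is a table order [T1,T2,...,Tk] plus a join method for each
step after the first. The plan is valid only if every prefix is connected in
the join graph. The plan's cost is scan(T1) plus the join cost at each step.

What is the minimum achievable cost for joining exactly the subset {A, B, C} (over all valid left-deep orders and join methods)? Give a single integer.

Selinger DP over subsets of {A,B,C}:
  {A}: scan cost=500, card=500
  {C}: scan cost=200, card=200
  {B}: scan cost=300, card=300
  {AC}: card=5000; try (C,hash)→4200, (A,merge)→7000, (C,merge)→7300, (A,hash)→9400, (A,nl)→100200, (C,nl)→100500; best=4200 via (C,hash)
  {AB}: card=30000; try (B,hash)→6400, (A,merge)→8300, (B,merge)→8500, (A,hash)→9600, (A,nl)→150300, (B,nl)→150500; best=6400 via (B,hash)
  {ABC}: card=300000; try (B,hash)→14600, (C,hash)→39600, (B,merge)→77200, (C,merge)→488200, (B,nl)→1504200, (C,nl)→6006400; best=14600 via (B,hash)

14600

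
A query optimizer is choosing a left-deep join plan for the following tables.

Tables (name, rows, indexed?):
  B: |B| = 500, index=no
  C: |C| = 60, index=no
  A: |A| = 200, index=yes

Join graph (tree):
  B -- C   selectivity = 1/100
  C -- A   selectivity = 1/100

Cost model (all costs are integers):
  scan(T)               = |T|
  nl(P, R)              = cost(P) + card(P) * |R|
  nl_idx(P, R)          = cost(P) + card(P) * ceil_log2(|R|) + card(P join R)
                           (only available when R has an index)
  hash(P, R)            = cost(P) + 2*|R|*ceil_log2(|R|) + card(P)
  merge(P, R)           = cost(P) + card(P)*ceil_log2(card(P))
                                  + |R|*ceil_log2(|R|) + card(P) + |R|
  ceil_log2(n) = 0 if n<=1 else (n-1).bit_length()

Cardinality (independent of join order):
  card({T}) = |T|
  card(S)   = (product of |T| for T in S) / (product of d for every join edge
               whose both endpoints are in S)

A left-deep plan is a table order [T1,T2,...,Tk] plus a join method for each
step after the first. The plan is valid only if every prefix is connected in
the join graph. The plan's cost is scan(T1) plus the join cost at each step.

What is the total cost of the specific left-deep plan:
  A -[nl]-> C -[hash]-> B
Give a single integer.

step 1: scan A: cost=200, card=200
step 2: join C via nl
    card(P join C) = 200*60/(100) = 120
    cost = 200 + 200*60 = 12200
step 3: join B via hash
    card(P join B) = 120*500/(100) = 600
    cost = 12200 + 2*500*9 + 120 = 21320

21320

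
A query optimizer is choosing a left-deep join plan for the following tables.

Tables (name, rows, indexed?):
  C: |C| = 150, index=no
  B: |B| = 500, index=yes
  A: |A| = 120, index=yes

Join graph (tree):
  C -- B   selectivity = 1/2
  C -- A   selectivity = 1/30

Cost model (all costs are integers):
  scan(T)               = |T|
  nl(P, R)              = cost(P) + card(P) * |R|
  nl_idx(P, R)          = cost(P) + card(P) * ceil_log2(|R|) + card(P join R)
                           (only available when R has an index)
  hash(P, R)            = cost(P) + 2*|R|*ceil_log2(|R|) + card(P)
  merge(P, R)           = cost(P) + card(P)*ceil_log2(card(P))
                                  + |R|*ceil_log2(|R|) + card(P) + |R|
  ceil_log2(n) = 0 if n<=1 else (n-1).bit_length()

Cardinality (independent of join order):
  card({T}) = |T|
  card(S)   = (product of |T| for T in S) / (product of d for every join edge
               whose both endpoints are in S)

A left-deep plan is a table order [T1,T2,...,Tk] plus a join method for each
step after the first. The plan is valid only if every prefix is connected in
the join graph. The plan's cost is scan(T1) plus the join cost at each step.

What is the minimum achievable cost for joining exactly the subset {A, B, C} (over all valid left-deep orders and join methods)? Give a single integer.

11400

Selinger DP over subsets of {A,B,C}:
  {C}: scan cost=150, card=150
  {B}: scan cost=500, card=500
  {A}: scan cost=120, card=120
  {BC}: card=37500; try (C,hash)→3400, (B,merge)→6500, (C,merge)→6850, (B,hash)→9300, (B,nl_idx)→39000, (B,nl)→75150 …(+1); best=3400 via (C,hash)
  {AC}: card=600; try (A,nl_idx)→1800, (A,hash)→1980, (C,merge)→2430, (A,merge)→2460, (C,hash)→2640, (C,nl)→18120 …(+1); best=1800 via (A,nl_idx)
  {ABC}: card=150000; try (B,hash)→11400, (B,merge)→13400, (A,hash)→42580, (B,nl_idx)→157200, (B,nl)→301800, (A,nl_idx)→415900 …(+2); best=11400 via (B,hash)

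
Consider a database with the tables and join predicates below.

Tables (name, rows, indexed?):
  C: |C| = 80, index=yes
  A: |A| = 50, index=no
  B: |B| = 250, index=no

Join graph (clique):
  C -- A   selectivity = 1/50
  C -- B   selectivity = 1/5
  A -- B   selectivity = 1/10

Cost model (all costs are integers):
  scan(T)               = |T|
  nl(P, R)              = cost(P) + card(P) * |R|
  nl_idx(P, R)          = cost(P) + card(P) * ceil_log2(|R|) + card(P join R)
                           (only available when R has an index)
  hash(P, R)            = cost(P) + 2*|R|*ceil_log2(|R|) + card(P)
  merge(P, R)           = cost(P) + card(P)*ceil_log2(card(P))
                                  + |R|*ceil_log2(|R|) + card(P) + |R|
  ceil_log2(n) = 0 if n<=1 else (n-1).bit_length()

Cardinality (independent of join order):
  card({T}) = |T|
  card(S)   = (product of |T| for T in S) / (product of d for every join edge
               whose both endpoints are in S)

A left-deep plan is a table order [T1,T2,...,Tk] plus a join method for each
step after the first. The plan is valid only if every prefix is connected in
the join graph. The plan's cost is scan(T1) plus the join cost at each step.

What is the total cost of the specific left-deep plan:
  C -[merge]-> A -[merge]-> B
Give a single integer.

step 1: scan C: cost=80, card=80
step 2: join A via merge
    card(P join A) = 80*50/(50) = 80
    cost = 80 + 80*7 + 50*6 + 80 + 50 = 1070
step 3: join B via merge
    card(P join B) = 80*250/(5*10) = 400
    cost = 1070 + 80*7 + 250*8 + 80 + 250 = 3960

3960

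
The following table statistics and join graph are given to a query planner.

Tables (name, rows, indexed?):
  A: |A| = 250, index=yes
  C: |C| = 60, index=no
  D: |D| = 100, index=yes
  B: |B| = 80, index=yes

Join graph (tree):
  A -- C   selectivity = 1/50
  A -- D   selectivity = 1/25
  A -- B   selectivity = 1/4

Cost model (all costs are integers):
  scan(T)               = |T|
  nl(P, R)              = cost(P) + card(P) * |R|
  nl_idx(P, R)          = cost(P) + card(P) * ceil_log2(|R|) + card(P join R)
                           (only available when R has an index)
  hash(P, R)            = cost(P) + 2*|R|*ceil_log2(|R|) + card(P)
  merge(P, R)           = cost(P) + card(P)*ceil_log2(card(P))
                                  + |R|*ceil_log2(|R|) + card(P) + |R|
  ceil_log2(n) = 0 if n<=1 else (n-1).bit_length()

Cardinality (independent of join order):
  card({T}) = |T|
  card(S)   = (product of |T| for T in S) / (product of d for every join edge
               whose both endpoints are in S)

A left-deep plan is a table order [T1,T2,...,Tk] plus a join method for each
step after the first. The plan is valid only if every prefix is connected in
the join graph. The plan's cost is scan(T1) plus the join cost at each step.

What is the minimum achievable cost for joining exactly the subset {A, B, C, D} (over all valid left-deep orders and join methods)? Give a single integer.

Selinger DP over subsets of {A,B,C,D}:
  {A}: scan cost=250, card=250
  {C}: scan cost=60, card=60
  {D}: scan cost=100, card=100
  {B}: scan cost=80, card=80
  {AC}: card=300; try (A,nl_idx)→840, (C,hash)→1220, (A,merge)→2730, (C,merge)→2920, (A,hash)→4120, (A,nl)→15060 …(+1); best=840 via (A,nl_idx)
  {AD}: card=1000; try (D,hash)→1900, (A,nl_idx)→1900, (D,nl_idx)→3000, (A,merge)→3150, (D,merge)→3300, (A,hash)→4200 …(+2); best=1900 via (D,hash)
  {AB}: card=5000; try (B,hash)→1620, (A,merge)→2970, (B,merge)→3140, (A,hash)→4160, (A,nl_idx)→5720, (B,nl_idx)→7000 …(+2); best=1620 via (B,hash)
  {ACD}: card=1200; try (D,hash)→2540, (C,hash)→3620, (D,nl_idx)→4140, (D,merge)→4640, (C,merge)→13320, (D,nl)→30840 …(+1); best=2540 via (D,hash)
  {ABC}: card=6000; try (B,hash)→2260, (B,merge)→4480, (C,hash)→7340, (B,nl_idx)→8940, (B,nl)→24840, (C,merge)→72040 …(+1); best=2260 via (B,hash)
  {ABD}: card=20000; try (B,hash)→4020, (D,hash)→8020, (B,merge)→13540, (B,nl_idx)→28900, (D,nl_idx)→56620, (D,merge)→72420 …(+2); best=4020 via (B,hash)
  {ABCD}: card=24000; try (B,hash)→4860, (D,hash)→9660, (B,merge)→17580, (C,hash)→24740, (B,nl_idx)→34940, (D,nl_idx)→68260 …(+5); best=4860 via (B,hash)

4860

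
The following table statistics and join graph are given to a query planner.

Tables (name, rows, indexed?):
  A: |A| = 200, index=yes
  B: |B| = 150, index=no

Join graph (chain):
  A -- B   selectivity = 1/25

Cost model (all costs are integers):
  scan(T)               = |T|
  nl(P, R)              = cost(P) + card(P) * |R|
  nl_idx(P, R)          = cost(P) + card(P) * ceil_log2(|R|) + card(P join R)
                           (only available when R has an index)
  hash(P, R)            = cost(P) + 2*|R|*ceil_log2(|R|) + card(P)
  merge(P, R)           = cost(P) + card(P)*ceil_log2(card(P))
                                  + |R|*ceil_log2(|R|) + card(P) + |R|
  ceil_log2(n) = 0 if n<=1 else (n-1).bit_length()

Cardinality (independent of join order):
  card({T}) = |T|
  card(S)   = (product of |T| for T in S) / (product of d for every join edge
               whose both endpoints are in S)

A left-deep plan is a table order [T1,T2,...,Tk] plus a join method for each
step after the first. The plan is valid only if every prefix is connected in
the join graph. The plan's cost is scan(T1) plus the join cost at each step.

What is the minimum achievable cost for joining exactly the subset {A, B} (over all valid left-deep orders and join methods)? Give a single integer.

2550

Selinger DP over subsets of {A,B}:
  {A}: scan cost=200, card=200
  {B}: scan cost=150, card=150
  {AB}: card=1200; try (A,nl_idx)→2550, (B,hash)→2800, (A,merge)→3300, (B,merge)→3350, (A,hash)→3500, (A,nl)→30150 …(+1); best=2550 via (A,nl_idx)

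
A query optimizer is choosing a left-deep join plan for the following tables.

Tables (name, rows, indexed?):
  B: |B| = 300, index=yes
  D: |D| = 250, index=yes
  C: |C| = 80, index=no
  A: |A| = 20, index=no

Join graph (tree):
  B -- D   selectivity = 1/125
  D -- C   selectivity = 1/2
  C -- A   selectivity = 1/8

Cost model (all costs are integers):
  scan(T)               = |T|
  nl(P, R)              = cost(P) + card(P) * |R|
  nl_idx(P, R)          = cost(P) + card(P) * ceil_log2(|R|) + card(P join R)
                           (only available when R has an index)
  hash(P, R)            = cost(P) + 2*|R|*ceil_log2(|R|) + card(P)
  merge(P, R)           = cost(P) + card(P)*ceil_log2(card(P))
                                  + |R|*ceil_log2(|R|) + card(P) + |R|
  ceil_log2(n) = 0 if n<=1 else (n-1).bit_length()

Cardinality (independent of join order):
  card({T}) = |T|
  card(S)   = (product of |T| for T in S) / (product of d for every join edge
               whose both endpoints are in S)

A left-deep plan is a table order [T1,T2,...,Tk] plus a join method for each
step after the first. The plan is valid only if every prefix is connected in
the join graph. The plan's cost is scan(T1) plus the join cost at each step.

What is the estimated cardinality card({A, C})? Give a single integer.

200

Tables in S: A(20), C(80)
Edges inside S: C-A(d=8)
numerator = 20 * 80 = 1600
denominator = 8 = 8
card(S) = 1600 / 8 = 200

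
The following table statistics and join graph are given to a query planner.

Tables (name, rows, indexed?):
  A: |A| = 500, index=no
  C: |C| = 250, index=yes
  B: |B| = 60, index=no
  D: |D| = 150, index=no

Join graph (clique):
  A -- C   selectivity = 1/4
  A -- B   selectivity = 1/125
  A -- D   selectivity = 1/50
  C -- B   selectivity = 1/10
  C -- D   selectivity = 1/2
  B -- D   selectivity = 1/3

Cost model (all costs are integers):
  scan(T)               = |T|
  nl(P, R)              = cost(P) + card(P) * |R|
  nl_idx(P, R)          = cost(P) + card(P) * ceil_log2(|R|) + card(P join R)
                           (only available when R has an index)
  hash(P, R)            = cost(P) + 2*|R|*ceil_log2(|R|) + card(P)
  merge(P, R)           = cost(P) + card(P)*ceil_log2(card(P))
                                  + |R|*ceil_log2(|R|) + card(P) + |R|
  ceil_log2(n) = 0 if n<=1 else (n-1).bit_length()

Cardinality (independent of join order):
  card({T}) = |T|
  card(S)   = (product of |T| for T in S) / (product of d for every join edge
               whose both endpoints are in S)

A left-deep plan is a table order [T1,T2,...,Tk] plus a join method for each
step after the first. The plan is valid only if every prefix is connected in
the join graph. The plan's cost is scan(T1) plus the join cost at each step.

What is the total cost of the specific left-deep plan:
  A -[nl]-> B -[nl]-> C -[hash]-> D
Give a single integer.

step 1: scan A: cost=500, card=500
step 2: join B via nl
    card(P join B) = 500*60/(125) = 240
    cost = 500 + 500*60 = 30500
step 3: join C via nl
    card(P join C) = 240*250/(4*10) = 1500
    cost = 30500 + 240*250 = 90500
step 4: join D via hash
    card(P join D) = 1500*150/(50*2*3) = 750
    cost = 90500 + 2*150*8 + 1500 = 94400

94400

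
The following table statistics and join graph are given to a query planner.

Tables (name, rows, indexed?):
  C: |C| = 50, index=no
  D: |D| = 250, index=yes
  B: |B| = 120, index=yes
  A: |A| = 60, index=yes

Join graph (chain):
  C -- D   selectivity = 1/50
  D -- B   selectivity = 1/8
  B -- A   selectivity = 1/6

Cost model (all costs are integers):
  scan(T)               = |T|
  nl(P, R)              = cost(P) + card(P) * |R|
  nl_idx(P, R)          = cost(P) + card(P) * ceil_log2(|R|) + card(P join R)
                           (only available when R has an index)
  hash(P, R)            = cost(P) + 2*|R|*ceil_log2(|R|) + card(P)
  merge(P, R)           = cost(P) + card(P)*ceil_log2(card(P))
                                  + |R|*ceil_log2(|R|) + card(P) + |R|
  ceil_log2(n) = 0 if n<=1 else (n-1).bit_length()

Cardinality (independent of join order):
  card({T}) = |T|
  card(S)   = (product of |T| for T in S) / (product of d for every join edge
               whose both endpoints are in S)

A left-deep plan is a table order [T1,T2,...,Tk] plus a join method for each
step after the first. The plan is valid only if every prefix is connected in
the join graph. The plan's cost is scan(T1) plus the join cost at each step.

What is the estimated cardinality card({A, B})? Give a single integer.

Tables in S: A(60), B(120)
Edges inside S: B-A(d=6)
numerator = 60 * 120 = 7200
denominator = 6 = 6
card(S) = 7200 / 6 = 1200

1200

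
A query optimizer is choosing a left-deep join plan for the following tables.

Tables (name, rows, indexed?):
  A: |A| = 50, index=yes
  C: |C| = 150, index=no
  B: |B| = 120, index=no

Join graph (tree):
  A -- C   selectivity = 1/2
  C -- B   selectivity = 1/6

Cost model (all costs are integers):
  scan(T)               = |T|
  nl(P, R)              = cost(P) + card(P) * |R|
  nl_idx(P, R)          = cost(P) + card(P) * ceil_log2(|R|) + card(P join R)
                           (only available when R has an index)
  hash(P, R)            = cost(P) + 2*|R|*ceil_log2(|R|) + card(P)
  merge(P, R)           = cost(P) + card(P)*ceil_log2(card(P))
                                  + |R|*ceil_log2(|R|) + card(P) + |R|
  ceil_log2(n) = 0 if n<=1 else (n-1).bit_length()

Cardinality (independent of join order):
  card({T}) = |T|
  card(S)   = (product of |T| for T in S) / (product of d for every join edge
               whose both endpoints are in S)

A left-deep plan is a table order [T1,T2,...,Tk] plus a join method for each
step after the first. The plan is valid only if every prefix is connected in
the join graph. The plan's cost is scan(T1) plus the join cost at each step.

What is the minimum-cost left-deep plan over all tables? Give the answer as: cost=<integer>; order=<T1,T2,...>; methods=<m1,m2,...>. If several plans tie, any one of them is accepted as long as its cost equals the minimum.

Selinger DP (subsets sized 1..n):
  {A}: scan cost=50, card=50
  {C}: scan cost=150, card=150
  {B}: scan cost=120, card=120
  {AC}: card=3750; try (A,hash)→900, (C,merge)→1750, (A,merge)→1850, (C,hash)→2500, (A,nl_idx)→4800, (C,nl)→7550 …(+1); best=900 via (A,hash)
  {BC}: card=3000; try (B,hash)→1980, (C,merge)→2430, (B,merge)→2460, (C,hash)→2640, (C,nl)→18120, (B,nl)→18150; best=1980 via (B,hash)
  {ABC}: card=75000; try (A,hash)→5580, (B,hash)→6330, (A,merge)→41330, (B,merge)→50610, (A,nl_idx)→94980, (A,nl)→151980 …(+1); best=5580 via (A,hash)

cost=5580; order=C,B,A; methods=hash,hash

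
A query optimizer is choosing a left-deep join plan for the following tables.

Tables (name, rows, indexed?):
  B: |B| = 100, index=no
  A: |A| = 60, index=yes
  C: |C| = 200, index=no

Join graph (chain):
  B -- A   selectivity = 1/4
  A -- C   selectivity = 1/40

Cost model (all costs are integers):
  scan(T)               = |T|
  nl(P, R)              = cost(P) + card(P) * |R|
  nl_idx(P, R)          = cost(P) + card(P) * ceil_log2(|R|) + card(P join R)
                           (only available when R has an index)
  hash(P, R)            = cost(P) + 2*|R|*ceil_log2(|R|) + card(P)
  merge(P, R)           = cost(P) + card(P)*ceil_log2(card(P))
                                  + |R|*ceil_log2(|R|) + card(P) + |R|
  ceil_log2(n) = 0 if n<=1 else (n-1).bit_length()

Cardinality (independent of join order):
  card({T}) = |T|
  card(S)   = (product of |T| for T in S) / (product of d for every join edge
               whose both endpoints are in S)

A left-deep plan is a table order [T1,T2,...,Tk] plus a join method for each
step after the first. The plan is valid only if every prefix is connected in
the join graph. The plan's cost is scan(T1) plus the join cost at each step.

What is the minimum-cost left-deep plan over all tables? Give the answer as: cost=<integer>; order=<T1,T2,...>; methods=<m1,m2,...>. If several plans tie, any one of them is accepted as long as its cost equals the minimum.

cost=2820; order=C,A,B; methods=hash,hash

Selinger DP (subsets sized 1..n):
  {B}: scan cost=100, card=100
  {A}: scan cost=60, card=60
  {C}: scan cost=200, card=200
  {AB}: card=1500; try (A,hash)→920, (B,merge)→1280, (A,merge)→1320, (B,hash)→1520, (A,nl_idx)→2200, (B,nl)→6060 …(+1); best=920 via (A,hash)
  {AC}: card=300; try (A,hash)→1120, (A,nl_idx)→1700, (C,merge)→2280, (A,merge)→2420, (C,hash)→3320, (C,nl)→12060 …(+1); best=1120 via (A,hash)
  {ABC}: card=7500; try (B,hash)→2820, (B,merge)→4920, (C,hash)→5620, (C,merge)→20720, (B,nl)→31120, (C,nl)→300920; best=2820 via (B,hash)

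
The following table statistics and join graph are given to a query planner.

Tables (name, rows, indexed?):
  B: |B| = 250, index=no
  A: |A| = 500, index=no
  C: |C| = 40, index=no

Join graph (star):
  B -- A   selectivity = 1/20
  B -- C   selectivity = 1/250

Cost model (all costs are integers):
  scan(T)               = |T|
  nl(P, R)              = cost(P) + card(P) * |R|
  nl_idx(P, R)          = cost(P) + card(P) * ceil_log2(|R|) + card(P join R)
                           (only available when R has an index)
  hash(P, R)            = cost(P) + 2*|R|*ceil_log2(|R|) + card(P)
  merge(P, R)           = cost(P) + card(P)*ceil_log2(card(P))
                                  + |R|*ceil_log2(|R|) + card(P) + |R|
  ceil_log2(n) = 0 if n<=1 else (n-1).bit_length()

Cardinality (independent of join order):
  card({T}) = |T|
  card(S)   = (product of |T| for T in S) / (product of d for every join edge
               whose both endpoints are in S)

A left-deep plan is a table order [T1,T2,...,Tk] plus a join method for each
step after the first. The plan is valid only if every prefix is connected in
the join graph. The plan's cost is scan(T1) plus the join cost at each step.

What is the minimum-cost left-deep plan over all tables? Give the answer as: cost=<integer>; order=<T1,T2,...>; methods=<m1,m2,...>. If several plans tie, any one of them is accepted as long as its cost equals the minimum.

cost=6260; order=B,C,A; methods=hash,merge

Selinger DP (subsets sized 1..n):
  {B}: scan cost=250, card=250
  {A}: scan cost=500, card=500
  {C}: scan cost=40, card=40
  {AB}: card=6250; try (B,hash)→5000, (A,merge)→7500, (B,merge)→7750, (A,hash)→9500, (A,nl)→125250, (B,nl)→125500; best=5000 via (B,hash)
  {BC}: card=40; try (C,hash)→980, (B,merge)→2570, (C,merge)→2780, (B,hash)→4080, (B,nl)→10040, (C,nl)→10250; best=980 via (C,hash)
  {ABC}: card=1000; try (A,merge)→6260, (A,hash)→10020, (C,hash)→11730, (A,nl)→20980, (C,merge)→92780, (C,nl)→255000; best=6260 via (A,merge)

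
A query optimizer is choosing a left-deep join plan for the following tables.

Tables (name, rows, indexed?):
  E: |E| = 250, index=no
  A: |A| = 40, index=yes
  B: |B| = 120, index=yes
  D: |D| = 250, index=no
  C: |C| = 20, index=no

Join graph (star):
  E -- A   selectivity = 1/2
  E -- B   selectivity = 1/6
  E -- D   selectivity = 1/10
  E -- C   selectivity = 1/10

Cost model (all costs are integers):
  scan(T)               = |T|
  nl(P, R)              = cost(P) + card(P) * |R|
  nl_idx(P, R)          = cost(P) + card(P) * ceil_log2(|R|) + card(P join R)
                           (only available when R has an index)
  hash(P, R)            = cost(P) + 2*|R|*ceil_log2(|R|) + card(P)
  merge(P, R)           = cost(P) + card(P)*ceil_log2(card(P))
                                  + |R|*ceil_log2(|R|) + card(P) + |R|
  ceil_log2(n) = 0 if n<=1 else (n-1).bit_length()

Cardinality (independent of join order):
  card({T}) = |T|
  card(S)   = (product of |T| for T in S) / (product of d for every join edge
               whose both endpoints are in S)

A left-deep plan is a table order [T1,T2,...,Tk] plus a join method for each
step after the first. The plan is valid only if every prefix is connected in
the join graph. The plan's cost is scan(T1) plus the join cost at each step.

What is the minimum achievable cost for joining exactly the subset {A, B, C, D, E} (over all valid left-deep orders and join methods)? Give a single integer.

217360

Selinger DP over subsets of {A,B,C,D,E}:
  {E}: scan cost=250, card=250
  {A}: scan cost=40, card=40
  {B}: scan cost=120, card=120
  {D}: scan cost=250, card=250
  {C}: scan cost=20, card=20
  {AE}: card=5000; try (A,hash)→980, (E,merge)→2570, (A,merge)→2780, (E,hash)→4080, (A,nl_idx)→6750, (E,nl)→10040 …(+1); best=980 via (A,hash)
  {BE}: card=5000; try (B,hash)→2180, (E,merge)→3330, (B,merge)→3460, (E,hash)→4240, (B,nl_idx)→7000, (E,nl)→30120 …(+1); best=2180 via (B,hash)
  {DE}: card=6250; try (E,hash)→4500, (D,hash)→4500, (E,merge)→4750, (D,merge)→4750, (E,nl)→62750, (D,nl)→62750; best=4500 via (E,hash)
  {CE}: card=500; try (C,hash)→700, (E,merge)→2390, (C,merge)→2620, (E,hash)→4040, (E,nl)→5020, (C,nl)→5250; best=700 via (C,hash)
  {ABE}: card=100000; try (B,hash)→7660, (A,hash)→7660, (B,merge)→71940, (A,merge)→72460, (A,nl_idx)→132180, (B,nl_idx)→135980 …(+2); best=7660 via (B,hash)
  {ADE}: card=125000; try (D,hash)→9980, (A,hash)→11230, (D,merge)→73230, (A,merge)→92280, (A,nl_idx)→167000, (A,nl)→254500 …(+1); best=9980 via (D,hash)
  {ACE}: card=10000; try (A,hash)→1680, (A,merge)→5980, (C,hash)→6180, (A,nl_idx)→13700, (A,nl)→20700, (C,merge)→71100 …(+1); best=1680 via (A,hash)
  {BDE}: card=125000; try (D,hash)→11180, (B,hash)→12430, (D,merge)→74430, (B,merge)→92960, (B,nl_idx)→173250, (B,nl)→754500 …(+1); best=11180 via (D,hash)
  {BCE}: card=10000; try (B,hash)→2880, (B,merge)→6660, (C,hash)→7380, (B,nl_idx)→14200, (B,nl)→60700, (C,merge)→72300 …(+1); best=2880 via (B,hash)
  {CDE}: card=12500; try (D,hash)→5200, (D,merge)→7950, (C,hash)→10950, (C,merge)→92120, (D,nl)→125700, (C,nl)→129500; best=5200 via (D,hash)
  {ABDE}: card=2500000; try (D,hash)→111660, (B,hash)→136660, (A,hash)→136660, (D,merge)→1809910, (B,merge)→2260940, (A,merge)→2261460 …(+5); best=111660 via (D,hash)
  {ABCE}: card=200000; try (B,hash)→13360, (A,hash)→13360, (C,hash)→107860, (B,merge)→152640, (A,merge)→153160, (A,nl_idx)→262880 …(+5); best=13360 via (B,hash)
  {ACDE}: card=250000; try (D,hash)→15680, (A,hash)→18180, (C,hash)→135180, (D,merge)→153930, (A,merge)→192980, (A,nl_idx)→330200 …(+4); best=15680 via (D,hash)
  {BCDE}: card=250000; try (D,hash)→16880, (B,hash)→19380, (C,hash)→136380, (D,merge)→155130, (B,merge)→193660, (B,nl_idx)→342700 …(+4); best=16880 via (D,hash)
  {ABCDE}: card=5000000; try (D,hash)→217360, (B,hash)→267360, (A,hash)→267360, (C,hash)→2611860, (D,merge)→3815610, (B,merge)→4766640 …(+8); best=217360 via (D,hash)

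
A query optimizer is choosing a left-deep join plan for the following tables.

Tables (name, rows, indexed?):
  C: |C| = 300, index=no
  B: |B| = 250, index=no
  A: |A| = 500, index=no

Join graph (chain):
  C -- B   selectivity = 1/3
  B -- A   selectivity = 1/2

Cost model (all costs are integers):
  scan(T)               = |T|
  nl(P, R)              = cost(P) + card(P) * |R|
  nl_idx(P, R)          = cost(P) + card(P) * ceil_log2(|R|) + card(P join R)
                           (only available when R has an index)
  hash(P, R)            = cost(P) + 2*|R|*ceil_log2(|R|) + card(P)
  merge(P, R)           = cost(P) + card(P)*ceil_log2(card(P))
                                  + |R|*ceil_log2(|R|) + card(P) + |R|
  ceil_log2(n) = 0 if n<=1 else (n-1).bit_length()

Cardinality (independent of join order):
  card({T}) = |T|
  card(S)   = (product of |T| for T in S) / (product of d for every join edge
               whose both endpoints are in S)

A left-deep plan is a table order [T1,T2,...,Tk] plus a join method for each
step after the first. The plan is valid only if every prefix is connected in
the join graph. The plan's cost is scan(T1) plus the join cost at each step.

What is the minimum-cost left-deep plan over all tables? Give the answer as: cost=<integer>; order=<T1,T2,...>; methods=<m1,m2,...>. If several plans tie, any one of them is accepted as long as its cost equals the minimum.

cost=38600; order=C,B,A; methods=hash,hash

Selinger DP (subsets sized 1..n):
  {C}: scan cost=300, card=300
  {B}: scan cost=250, card=250
  {A}: scan cost=500, card=500
  {BC}: card=25000; try (B,hash)→4600, (C,merge)→5500, (B,merge)→5550, (C,hash)→5900, (C,nl)→75250, (B,nl)→75300; best=4600 via (B,hash)
  {AB}: card=62500; try (B,hash)→5000, (A,merge)→7500, (B,merge)→7750, (A,hash)→9500, (A,nl)→125250, (B,nl)→125500; best=5000 via (B,hash)
  {ABC}: card=6250000; try (A,hash)→38600, (C,hash)→72900, (A,merge)→409600, (C,merge)→1070500, (A,nl)→12504600, (C,nl)→18755000; best=38600 via (A,hash)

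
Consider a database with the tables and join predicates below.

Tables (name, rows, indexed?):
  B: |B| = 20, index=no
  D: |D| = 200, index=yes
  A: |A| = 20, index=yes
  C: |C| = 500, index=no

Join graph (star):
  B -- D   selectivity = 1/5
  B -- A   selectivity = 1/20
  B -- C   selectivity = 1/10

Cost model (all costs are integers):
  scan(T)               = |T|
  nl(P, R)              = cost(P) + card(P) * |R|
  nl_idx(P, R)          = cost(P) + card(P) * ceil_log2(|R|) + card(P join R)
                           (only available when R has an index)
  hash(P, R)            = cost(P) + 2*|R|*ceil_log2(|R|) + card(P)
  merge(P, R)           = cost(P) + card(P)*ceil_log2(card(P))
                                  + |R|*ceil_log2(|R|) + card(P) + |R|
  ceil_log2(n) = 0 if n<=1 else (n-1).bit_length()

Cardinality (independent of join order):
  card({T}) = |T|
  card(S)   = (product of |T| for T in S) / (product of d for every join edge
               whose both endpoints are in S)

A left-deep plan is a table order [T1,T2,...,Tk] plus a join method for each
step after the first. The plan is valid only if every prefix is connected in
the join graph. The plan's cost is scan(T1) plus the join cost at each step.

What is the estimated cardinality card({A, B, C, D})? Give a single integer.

40000

Tables in S: A(20), B(20), C(500), D(200)
Edges inside S: B-D(d=5), B-A(d=20), B-C(d=10)
numerator = 20 * 20 * 500 * 200 = 40000000
denominator = 5 * 20 * 10 = 1000
card(S) = 40000000 / 1000 = 40000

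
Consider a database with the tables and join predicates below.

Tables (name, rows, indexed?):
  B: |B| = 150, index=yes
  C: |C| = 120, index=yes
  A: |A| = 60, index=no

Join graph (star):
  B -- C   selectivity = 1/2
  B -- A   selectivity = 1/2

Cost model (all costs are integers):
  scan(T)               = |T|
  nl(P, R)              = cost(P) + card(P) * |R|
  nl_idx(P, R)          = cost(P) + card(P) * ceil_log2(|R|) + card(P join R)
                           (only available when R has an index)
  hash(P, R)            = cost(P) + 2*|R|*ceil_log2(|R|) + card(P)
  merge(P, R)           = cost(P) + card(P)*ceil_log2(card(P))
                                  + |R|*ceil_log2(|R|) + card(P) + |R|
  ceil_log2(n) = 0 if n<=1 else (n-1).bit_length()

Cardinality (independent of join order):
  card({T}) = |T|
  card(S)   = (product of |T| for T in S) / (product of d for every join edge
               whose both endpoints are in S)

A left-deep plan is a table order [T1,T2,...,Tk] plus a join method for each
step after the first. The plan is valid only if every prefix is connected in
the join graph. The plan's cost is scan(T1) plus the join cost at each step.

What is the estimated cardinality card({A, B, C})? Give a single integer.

270000

Tables in S: A(60), B(150), C(120)
Edges inside S: B-C(d=2), B-A(d=2)
numerator = 60 * 150 * 120 = 1080000
denominator = 2 * 2 = 4
card(S) = 1080000 / 4 = 270000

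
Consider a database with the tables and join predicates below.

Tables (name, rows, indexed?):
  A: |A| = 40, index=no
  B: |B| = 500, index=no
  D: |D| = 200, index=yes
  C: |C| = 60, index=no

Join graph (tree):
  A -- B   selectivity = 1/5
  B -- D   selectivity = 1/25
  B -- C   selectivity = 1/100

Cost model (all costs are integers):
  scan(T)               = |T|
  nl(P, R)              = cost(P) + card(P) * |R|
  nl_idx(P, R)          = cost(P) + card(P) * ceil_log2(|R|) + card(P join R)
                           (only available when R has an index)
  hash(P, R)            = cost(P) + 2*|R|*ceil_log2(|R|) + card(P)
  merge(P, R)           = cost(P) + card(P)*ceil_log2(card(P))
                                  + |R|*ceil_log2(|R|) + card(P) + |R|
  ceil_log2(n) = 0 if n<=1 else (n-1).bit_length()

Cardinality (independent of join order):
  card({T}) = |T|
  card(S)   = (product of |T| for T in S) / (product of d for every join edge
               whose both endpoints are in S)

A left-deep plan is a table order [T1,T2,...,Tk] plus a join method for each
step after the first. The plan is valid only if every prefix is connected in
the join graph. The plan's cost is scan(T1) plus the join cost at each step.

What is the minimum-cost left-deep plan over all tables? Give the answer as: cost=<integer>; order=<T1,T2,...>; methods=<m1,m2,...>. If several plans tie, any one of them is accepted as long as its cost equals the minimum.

cost=8100; order=B,C,A,D; methods=hash,hash,hash

Selinger DP (subsets sized 1..n):
  {A}: scan cost=40, card=40
  {B}: scan cost=500, card=500
  {D}: scan cost=200, card=200
  {C}: scan cost=60, card=60
  {AB}: card=4000; try (A,hash)→1480, (B,merge)→5320, (A,merge)→5780, (B,hash)→9080, (B,nl)→20040, (A,nl)→20500; best=1480 via (A,hash)
  {BD}: card=4000; try (D,hash)→4200, (B,merge)→7000, (D,merge)→7300, (D,nl_idx)→8500, (B,hash)→9400, (B,nl)→100200 …(+1); best=4200 via (D,hash)
  {BC}: card=300; try (C,hash)→1720, (B,merge)→5480, (C,merge)→5920, (B,hash)→9120, (B,nl)→30060, (C,nl)→30500; best=1720 via (C,hash)
  {ABD}: card=32000; try (D,hash)→8680, (A,hash)→8680, (D,merge)→55280, (A,merge)→56480, (D,nl_idx)→65480, (A,nl)→164200 …(+1); best=8680 via (D,hash)
  {ABC}: card=2400; try (A,hash)→2500, (A,merge)→5000, (C,hash)→6200, (A,nl)→13720, (C,merge)→53900, (C,nl)→241480; best=2500 via (A,hash)
  {BCD}: card=2400; try (D,hash)→5220, (D,merge)→6520, (D,nl_idx)→6520, (C,hash)→8920, (C,merge)→56620, (D,nl)→61720 …(+1); best=5220 via (D,hash)
  {ABCD}: card=19200; try (D,hash)→8100, (A,hash)→8100, (D,merge)→35500, (A,merge)→36700, (D,nl_idx)→40900, (C,hash)→41400 …(+4); best=8100 via (D,hash)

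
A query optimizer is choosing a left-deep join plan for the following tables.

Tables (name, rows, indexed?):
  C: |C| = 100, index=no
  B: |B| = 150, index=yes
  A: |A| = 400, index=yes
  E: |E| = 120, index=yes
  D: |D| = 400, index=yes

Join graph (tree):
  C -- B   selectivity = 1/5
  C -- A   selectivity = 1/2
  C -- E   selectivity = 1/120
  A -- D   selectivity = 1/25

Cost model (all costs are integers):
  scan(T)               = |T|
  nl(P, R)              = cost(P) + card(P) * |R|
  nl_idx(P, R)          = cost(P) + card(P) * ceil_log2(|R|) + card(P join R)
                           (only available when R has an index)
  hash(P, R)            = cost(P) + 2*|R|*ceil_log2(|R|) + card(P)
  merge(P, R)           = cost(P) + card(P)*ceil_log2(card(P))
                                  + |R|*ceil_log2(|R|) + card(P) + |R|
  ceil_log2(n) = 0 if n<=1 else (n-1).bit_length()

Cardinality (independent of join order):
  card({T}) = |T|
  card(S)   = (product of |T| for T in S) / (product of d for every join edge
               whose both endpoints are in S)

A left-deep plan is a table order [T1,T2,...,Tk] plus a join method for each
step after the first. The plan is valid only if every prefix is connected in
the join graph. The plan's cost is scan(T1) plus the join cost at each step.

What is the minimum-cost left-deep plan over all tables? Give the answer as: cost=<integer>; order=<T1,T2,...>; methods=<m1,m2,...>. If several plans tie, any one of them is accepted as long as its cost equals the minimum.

cost=355300; order=C,E,A,D,B; methods=nl_idx,merge,hash,hash

Selinger DP (subsets sized 1..n):
  {C}: scan cost=100, card=100
  {B}: scan cost=150, card=150
  {A}: scan cost=400, card=400
  {E}: scan cost=120, card=120
  {D}: scan cost=400, card=400
  {BC}: card=3000; try (C,hash)→1700, (B,merge)→2250, (C,merge)→2300, (B,hash)→2600, (B,nl_idx)→3900, (B,nl)→15100 …(+1); best=1700 via (C,hash)
  {AC}: card=20000; try (C,hash)→2200, (A,merge)→4900, (C,merge)→5200, (A,hash)→7400, (A,nl_idx)→21000, (A,nl)→40100 …(+1); best=2200 via (C,hash)
  {CE}: card=100; try (E,nl_idx)→900, (C,hash)→1640, (E,merge)→1860, (E,hash)→1880, (C,merge)→1880, (E,nl)→12100 …(+1); best=900 via (E,nl_idx)
  {AD}: card=6400; try (D,hash)→8000, (A,hash)→8000, (D,merge)→8400, (A,merge)→8400, (D,nl_idx)→10400, (A,nl_idx)→10400 …(+2); best=8000 via (D,hash)
  {ABC}: card=600000; try (A,hash)→11900, (B,hash)→24600, (A,merge)→44700, (B,merge)→323550, (A,nl_idx)→628700, (B,nl_idx)→762200 …(+2); best=11900 via (A,hash)
  {BCE}: card=3000; try (B,merge)→3050, (B,hash)→3400, (B,nl_idx)→4700, (E,hash)→6380, (B,nl)→15900, (E,nl_idx)→25700 …(+2); best=3050 via (B,merge)
  {ACE}: card=20000; try (A,merge)→5700, (A,hash)→8200, (A,nl_idx)→21800, (E,hash)→23880, (A,nl)→40900, (E,nl_idx)→162200 …(+2); best=5700 via (A,merge)
  {ACD}: card=320000; try (C,hash)→15800, (D,hash)→29400, (C,merge)→98400, (D,merge)→326200, (D,nl_idx)→502200, (C,nl)→648000 …(+1); best=15800 via (C,hash)
  {ABCE}: card=600000; try (A,hash)→13250, (B,hash)→28100, (A,merge)→46050, (B,merge)→327050, (E,hash)→613580, (A,nl_idx)→630050 …(+6); best=13250 via (A,hash)
  {ABCD}: card=9600000; try (B,hash)→338200, (D,hash)→619100, (B,merge)→6417150, (B,nl_idx)→12175800, (D,merge)→12615900, (D,nl_idx)→15011900 …(+2); best=338200 via (B,hash)
  {ACDE}: card=320000; try (D,hash)→32900, (D,merge)→329700, (E,hash)→337480, (D,nl_idx)→505700, (E,nl_idx)→2575800, (E,merge)→6416760 …(+2); best=32900 via (D,hash)
  {ABCDE}: card=9600000; try (B,hash)→355300, (D,hash)→620450, (B,merge)→6434250, (E,hash)→9939880, (B,nl_idx)→12192900, (D,merge)→12617250 …(+6); best=355300 via (B,hash)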